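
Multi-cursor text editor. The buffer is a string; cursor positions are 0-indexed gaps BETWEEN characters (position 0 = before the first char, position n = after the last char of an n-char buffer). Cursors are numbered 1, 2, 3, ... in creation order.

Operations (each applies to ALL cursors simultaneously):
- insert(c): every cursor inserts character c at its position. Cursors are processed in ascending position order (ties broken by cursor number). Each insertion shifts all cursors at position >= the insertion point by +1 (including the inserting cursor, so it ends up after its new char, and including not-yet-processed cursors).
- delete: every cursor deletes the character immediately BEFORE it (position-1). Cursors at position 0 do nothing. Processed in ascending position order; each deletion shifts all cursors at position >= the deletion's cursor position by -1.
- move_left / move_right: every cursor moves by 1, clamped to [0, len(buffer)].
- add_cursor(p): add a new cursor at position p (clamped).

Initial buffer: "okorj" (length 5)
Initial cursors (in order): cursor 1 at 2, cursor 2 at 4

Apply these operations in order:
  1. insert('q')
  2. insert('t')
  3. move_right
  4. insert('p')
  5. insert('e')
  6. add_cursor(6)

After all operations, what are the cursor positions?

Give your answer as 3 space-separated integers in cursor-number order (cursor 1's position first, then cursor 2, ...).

Answer: 7 13 6

Derivation:
After op 1 (insert('q')): buffer="okqorqj" (len 7), cursors c1@3 c2@6, authorship ..1..2.
After op 2 (insert('t')): buffer="okqtorqtj" (len 9), cursors c1@4 c2@8, authorship ..11..22.
After op 3 (move_right): buffer="okqtorqtj" (len 9), cursors c1@5 c2@9, authorship ..11..22.
After op 4 (insert('p')): buffer="okqtoprqtjp" (len 11), cursors c1@6 c2@11, authorship ..11.1.22.2
After op 5 (insert('e')): buffer="okqtoperqtjpe" (len 13), cursors c1@7 c2@13, authorship ..11.11.22.22
After op 6 (add_cursor(6)): buffer="okqtoperqtjpe" (len 13), cursors c3@6 c1@7 c2@13, authorship ..11.11.22.22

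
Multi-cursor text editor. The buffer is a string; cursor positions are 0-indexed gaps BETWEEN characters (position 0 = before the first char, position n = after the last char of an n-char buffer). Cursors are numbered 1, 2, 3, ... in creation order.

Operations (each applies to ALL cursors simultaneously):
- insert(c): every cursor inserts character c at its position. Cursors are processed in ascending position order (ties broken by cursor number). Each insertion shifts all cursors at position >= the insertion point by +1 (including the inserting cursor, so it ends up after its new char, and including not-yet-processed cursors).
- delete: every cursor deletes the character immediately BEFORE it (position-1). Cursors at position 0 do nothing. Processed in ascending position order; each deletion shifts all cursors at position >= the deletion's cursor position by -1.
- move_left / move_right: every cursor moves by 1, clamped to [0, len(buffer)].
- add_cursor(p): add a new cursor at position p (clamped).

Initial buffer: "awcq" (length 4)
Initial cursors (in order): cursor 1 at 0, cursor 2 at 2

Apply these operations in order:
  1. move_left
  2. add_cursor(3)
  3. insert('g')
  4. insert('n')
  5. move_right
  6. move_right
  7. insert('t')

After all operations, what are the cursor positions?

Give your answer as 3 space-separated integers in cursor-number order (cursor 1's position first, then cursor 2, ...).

After op 1 (move_left): buffer="awcq" (len 4), cursors c1@0 c2@1, authorship ....
After op 2 (add_cursor(3)): buffer="awcq" (len 4), cursors c1@0 c2@1 c3@3, authorship ....
After op 3 (insert('g')): buffer="gagwcgq" (len 7), cursors c1@1 c2@3 c3@6, authorship 1.2..3.
After op 4 (insert('n')): buffer="gnagnwcgnq" (len 10), cursors c1@2 c2@5 c3@9, authorship 11.22..33.
After op 5 (move_right): buffer="gnagnwcgnq" (len 10), cursors c1@3 c2@6 c3@10, authorship 11.22..33.
After op 6 (move_right): buffer="gnagnwcgnq" (len 10), cursors c1@4 c2@7 c3@10, authorship 11.22..33.
After op 7 (insert('t')): buffer="gnagtnwctgnqt" (len 13), cursors c1@5 c2@9 c3@13, authorship 11.212..233.3

Answer: 5 9 13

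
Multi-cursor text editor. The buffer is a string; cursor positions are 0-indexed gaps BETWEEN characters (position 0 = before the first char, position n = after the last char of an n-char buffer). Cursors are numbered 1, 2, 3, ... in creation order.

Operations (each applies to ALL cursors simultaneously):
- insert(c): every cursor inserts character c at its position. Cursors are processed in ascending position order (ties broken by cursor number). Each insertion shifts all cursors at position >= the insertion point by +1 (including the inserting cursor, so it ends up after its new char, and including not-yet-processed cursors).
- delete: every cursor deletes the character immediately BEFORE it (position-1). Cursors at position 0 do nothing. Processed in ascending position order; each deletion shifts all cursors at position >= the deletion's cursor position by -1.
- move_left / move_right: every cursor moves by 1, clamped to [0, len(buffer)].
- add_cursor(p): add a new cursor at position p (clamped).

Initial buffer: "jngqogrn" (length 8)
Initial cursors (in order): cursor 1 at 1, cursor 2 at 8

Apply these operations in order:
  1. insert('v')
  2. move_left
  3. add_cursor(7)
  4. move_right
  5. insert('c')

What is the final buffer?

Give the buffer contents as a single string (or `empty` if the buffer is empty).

Answer: jvcngqogrcnvc

Derivation:
After op 1 (insert('v')): buffer="jvngqogrnv" (len 10), cursors c1@2 c2@10, authorship .1.......2
After op 2 (move_left): buffer="jvngqogrnv" (len 10), cursors c1@1 c2@9, authorship .1.......2
After op 3 (add_cursor(7)): buffer="jvngqogrnv" (len 10), cursors c1@1 c3@7 c2@9, authorship .1.......2
After op 4 (move_right): buffer="jvngqogrnv" (len 10), cursors c1@2 c3@8 c2@10, authorship .1.......2
After op 5 (insert('c')): buffer="jvcngqogrcnvc" (len 13), cursors c1@3 c3@10 c2@13, authorship .11......3.22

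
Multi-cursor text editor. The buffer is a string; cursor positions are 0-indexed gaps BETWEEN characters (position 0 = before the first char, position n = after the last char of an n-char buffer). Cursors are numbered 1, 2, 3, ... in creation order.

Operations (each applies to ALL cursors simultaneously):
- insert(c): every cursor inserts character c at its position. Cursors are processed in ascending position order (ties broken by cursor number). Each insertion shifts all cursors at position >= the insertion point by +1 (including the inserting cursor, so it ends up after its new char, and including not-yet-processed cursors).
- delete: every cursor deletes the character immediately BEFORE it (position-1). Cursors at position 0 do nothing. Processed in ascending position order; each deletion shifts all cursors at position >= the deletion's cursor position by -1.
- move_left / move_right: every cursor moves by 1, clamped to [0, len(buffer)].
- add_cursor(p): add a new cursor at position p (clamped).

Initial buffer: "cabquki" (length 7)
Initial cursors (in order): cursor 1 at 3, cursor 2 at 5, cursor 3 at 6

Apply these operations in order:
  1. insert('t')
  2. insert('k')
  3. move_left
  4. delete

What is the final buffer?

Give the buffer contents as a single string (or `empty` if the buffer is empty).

After op 1 (insert('t')): buffer="cabtqutkti" (len 10), cursors c1@4 c2@7 c3@9, authorship ...1..2.3.
After op 2 (insert('k')): buffer="cabtkqutkktki" (len 13), cursors c1@5 c2@9 c3@12, authorship ...11..22.33.
After op 3 (move_left): buffer="cabtkqutkktki" (len 13), cursors c1@4 c2@8 c3@11, authorship ...11..22.33.
After op 4 (delete): buffer="cabkqukkki" (len 10), cursors c1@3 c2@6 c3@8, authorship ...1..2.3.

Answer: cabkqukkki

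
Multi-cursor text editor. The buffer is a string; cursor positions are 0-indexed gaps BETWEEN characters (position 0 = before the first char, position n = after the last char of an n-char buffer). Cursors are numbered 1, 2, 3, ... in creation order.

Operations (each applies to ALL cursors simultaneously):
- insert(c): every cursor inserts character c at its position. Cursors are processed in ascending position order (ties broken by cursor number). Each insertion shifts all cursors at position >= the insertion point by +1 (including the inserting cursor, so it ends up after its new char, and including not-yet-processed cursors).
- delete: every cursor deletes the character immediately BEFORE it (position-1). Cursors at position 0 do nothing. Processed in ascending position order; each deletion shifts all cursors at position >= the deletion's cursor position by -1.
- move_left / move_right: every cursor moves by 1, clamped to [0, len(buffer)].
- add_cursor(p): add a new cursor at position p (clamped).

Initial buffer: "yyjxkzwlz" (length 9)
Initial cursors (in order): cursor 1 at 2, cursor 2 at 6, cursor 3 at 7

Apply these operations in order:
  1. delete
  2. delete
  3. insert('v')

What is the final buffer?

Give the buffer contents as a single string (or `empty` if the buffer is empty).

After op 1 (delete): buffer="yjxklz" (len 6), cursors c1@1 c2@4 c3@4, authorship ......
After op 2 (delete): buffer="jlz" (len 3), cursors c1@0 c2@1 c3@1, authorship ...
After op 3 (insert('v')): buffer="vjvvlz" (len 6), cursors c1@1 c2@4 c3@4, authorship 1.23..

Answer: vjvvlz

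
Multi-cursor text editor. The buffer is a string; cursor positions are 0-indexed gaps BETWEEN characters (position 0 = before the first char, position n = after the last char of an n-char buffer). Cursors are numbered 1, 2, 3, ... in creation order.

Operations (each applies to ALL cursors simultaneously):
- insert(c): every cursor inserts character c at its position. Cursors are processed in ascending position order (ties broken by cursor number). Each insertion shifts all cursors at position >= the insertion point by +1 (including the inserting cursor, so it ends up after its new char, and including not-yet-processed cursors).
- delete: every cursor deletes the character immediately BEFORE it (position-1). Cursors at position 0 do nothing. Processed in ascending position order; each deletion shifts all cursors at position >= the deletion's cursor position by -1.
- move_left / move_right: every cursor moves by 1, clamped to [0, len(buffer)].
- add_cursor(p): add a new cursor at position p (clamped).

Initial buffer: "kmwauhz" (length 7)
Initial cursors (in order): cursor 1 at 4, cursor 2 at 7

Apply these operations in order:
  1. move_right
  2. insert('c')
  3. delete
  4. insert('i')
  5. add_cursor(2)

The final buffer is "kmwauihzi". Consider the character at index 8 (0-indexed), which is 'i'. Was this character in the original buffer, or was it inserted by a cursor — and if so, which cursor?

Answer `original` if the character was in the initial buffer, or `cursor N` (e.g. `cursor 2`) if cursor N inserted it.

Answer: cursor 2

Derivation:
After op 1 (move_right): buffer="kmwauhz" (len 7), cursors c1@5 c2@7, authorship .......
After op 2 (insert('c')): buffer="kmwauchzc" (len 9), cursors c1@6 c2@9, authorship .....1..2
After op 3 (delete): buffer="kmwauhz" (len 7), cursors c1@5 c2@7, authorship .......
After op 4 (insert('i')): buffer="kmwauihzi" (len 9), cursors c1@6 c2@9, authorship .....1..2
After op 5 (add_cursor(2)): buffer="kmwauihzi" (len 9), cursors c3@2 c1@6 c2@9, authorship .....1..2
Authorship (.=original, N=cursor N): . . . . . 1 . . 2
Index 8: author = 2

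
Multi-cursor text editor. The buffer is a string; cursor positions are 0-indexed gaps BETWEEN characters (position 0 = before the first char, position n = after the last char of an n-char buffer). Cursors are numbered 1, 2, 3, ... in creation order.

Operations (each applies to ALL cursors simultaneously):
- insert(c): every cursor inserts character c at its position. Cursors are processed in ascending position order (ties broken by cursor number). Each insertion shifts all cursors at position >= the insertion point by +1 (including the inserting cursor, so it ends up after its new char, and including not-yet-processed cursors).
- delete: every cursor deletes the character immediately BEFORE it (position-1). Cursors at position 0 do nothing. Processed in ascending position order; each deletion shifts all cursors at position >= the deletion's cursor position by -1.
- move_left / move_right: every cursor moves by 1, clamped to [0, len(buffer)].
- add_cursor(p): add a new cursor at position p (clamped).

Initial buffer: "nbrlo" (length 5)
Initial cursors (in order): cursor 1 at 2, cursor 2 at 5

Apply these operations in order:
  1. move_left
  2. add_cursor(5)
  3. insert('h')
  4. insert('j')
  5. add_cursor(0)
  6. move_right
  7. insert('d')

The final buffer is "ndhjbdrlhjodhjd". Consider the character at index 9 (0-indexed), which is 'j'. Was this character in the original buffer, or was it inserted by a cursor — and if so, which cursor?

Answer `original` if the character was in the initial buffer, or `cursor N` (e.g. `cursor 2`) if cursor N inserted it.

Answer: cursor 2

Derivation:
After op 1 (move_left): buffer="nbrlo" (len 5), cursors c1@1 c2@4, authorship .....
After op 2 (add_cursor(5)): buffer="nbrlo" (len 5), cursors c1@1 c2@4 c3@5, authorship .....
After op 3 (insert('h')): buffer="nhbrlhoh" (len 8), cursors c1@2 c2@6 c3@8, authorship .1...2.3
After op 4 (insert('j')): buffer="nhjbrlhjohj" (len 11), cursors c1@3 c2@8 c3@11, authorship .11...22.33
After op 5 (add_cursor(0)): buffer="nhjbrlhjohj" (len 11), cursors c4@0 c1@3 c2@8 c3@11, authorship .11...22.33
After op 6 (move_right): buffer="nhjbrlhjohj" (len 11), cursors c4@1 c1@4 c2@9 c3@11, authorship .11...22.33
After op 7 (insert('d')): buffer="ndhjbdrlhjodhjd" (len 15), cursors c4@2 c1@6 c2@12 c3@15, authorship .411.1..22.2333
Authorship (.=original, N=cursor N): . 4 1 1 . 1 . . 2 2 . 2 3 3 3
Index 9: author = 2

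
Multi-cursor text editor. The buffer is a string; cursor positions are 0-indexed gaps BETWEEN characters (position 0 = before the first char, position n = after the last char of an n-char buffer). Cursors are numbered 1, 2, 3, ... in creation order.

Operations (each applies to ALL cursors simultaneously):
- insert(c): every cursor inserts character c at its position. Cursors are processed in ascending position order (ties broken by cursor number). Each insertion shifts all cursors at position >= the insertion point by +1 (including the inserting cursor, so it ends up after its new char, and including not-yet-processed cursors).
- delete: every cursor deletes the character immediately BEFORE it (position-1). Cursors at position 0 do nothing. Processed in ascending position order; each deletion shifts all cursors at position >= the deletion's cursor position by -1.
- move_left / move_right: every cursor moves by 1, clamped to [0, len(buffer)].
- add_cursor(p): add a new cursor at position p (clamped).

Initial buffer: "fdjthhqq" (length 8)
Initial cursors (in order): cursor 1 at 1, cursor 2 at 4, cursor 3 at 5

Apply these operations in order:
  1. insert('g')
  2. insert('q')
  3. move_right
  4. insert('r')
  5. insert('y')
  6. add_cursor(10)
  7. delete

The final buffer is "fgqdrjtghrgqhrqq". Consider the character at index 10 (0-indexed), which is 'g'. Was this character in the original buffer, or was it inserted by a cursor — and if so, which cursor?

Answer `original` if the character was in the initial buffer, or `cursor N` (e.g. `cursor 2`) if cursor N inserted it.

Answer: cursor 3

Derivation:
After op 1 (insert('g')): buffer="fgdjtghghqq" (len 11), cursors c1@2 c2@6 c3@8, authorship .1...2.3...
After op 2 (insert('q')): buffer="fgqdjtgqhgqhqq" (len 14), cursors c1@3 c2@8 c3@11, authorship .11...22.33...
After op 3 (move_right): buffer="fgqdjtgqhgqhqq" (len 14), cursors c1@4 c2@9 c3@12, authorship .11...22.33...
After op 4 (insert('r')): buffer="fgqdrjtgqhrgqhrqq" (len 17), cursors c1@5 c2@11 c3@15, authorship .11.1..22.233.3..
After op 5 (insert('y')): buffer="fgqdryjtgqhrygqhryqq" (len 20), cursors c1@6 c2@13 c3@18, authorship .11.11..22.2233.33..
After op 6 (add_cursor(10)): buffer="fgqdryjtgqhrygqhryqq" (len 20), cursors c1@6 c4@10 c2@13 c3@18, authorship .11.11..22.2233.33..
After op 7 (delete): buffer="fgqdrjtghrgqhrqq" (len 16), cursors c1@5 c4@8 c2@10 c3@14, authorship .11.1..2.233.3..
Authorship (.=original, N=cursor N): . 1 1 . 1 . . 2 . 2 3 3 . 3 . .
Index 10: author = 3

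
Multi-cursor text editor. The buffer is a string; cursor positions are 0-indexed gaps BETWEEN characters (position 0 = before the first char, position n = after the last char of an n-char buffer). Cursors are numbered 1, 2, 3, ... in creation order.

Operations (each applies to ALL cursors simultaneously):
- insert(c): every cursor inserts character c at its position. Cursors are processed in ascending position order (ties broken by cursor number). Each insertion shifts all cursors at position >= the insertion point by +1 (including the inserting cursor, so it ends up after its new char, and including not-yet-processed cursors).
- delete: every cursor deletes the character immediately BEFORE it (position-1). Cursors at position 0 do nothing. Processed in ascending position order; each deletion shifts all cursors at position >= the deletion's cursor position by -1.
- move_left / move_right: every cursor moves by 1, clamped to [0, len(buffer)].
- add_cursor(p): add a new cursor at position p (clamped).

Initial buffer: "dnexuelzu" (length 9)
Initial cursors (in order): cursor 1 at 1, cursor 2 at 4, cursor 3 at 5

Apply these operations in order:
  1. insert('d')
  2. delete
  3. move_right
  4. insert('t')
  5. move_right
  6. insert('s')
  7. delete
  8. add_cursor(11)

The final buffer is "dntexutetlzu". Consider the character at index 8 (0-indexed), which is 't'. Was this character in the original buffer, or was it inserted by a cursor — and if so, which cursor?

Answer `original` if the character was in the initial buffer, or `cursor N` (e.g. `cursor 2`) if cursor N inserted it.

After op 1 (insert('d')): buffer="ddnexdudelzu" (len 12), cursors c1@2 c2@6 c3@8, authorship .1...2.3....
After op 2 (delete): buffer="dnexuelzu" (len 9), cursors c1@1 c2@4 c3@5, authorship .........
After op 3 (move_right): buffer="dnexuelzu" (len 9), cursors c1@2 c2@5 c3@6, authorship .........
After op 4 (insert('t')): buffer="dntexutetlzu" (len 12), cursors c1@3 c2@7 c3@9, authorship ..1...2.3...
After op 5 (move_right): buffer="dntexutetlzu" (len 12), cursors c1@4 c2@8 c3@10, authorship ..1...2.3...
After op 6 (insert('s')): buffer="dntesxutestlszu" (len 15), cursors c1@5 c2@10 c3@13, authorship ..1.1..2.23.3..
After op 7 (delete): buffer="dntexutetlzu" (len 12), cursors c1@4 c2@8 c3@10, authorship ..1...2.3...
After op 8 (add_cursor(11)): buffer="dntexutetlzu" (len 12), cursors c1@4 c2@8 c3@10 c4@11, authorship ..1...2.3...
Authorship (.=original, N=cursor N): . . 1 . . . 2 . 3 . . .
Index 8: author = 3

Answer: cursor 3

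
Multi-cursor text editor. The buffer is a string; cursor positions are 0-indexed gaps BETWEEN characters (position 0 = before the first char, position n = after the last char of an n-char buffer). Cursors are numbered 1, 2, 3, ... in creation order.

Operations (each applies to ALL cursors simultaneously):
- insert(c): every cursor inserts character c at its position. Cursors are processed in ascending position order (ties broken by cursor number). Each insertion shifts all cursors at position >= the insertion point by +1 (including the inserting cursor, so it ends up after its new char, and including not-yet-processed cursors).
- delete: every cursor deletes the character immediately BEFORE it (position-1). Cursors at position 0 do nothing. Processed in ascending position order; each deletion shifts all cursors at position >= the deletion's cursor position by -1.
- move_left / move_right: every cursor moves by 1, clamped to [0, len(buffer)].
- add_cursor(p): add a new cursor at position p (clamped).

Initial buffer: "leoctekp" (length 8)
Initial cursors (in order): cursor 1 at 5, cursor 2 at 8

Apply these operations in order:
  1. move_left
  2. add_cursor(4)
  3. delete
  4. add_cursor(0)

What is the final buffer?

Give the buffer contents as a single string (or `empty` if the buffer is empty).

After op 1 (move_left): buffer="leoctekp" (len 8), cursors c1@4 c2@7, authorship ........
After op 2 (add_cursor(4)): buffer="leoctekp" (len 8), cursors c1@4 c3@4 c2@7, authorship ........
After op 3 (delete): buffer="letep" (len 5), cursors c1@2 c3@2 c2@4, authorship .....
After op 4 (add_cursor(0)): buffer="letep" (len 5), cursors c4@0 c1@2 c3@2 c2@4, authorship .....

Answer: letep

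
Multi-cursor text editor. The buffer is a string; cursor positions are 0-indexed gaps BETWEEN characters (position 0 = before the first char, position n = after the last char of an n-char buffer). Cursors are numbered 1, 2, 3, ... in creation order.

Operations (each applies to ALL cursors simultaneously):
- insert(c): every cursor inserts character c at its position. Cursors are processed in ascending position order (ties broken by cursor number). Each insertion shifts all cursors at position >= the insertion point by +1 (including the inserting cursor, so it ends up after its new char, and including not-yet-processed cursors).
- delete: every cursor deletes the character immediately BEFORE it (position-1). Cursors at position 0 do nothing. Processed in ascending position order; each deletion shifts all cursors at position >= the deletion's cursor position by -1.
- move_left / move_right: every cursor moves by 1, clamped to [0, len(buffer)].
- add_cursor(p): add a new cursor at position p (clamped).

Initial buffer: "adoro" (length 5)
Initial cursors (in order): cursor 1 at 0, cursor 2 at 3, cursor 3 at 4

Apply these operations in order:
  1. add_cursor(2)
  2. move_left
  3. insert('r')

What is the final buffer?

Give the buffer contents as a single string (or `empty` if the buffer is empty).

Answer: rardrorro

Derivation:
After op 1 (add_cursor(2)): buffer="adoro" (len 5), cursors c1@0 c4@2 c2@3 c3@4, authorship .....
After op 2 (move_left): buffer="adoro" (len 5), cursors c1@0 c4@1 c2@2 c3@3, authorship .....
After op 3 (insert('r')): buffer="rardrorro" (len 9), cursors c1@1 c4@3 c2@5 c3@7, authorship 1.4.2.3..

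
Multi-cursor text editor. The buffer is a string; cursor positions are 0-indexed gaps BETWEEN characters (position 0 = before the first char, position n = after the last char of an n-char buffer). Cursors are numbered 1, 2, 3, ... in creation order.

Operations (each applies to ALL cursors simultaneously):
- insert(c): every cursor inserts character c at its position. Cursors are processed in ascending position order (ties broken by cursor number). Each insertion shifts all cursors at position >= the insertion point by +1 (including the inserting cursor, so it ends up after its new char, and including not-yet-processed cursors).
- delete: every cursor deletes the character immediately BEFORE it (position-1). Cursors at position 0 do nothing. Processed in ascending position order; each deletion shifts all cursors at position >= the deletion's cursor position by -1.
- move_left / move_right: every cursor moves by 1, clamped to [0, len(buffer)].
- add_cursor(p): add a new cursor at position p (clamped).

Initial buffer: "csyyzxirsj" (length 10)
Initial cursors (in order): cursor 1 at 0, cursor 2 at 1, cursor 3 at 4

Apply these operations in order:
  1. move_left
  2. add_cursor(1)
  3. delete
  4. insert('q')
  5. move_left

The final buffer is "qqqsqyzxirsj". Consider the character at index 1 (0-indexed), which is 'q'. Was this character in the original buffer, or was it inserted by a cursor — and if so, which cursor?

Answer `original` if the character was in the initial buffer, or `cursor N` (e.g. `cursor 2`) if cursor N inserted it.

After op 1 (move_left): buffer="csyyzxirsj" (len 10), cursors c1@0 c2@0 c3@3, authorship ..........
After op 2 (add_cursor(1)): buffer="csyyzxirsj" (len 10), cursors c1@0 c2@0 c4@1 c3@3, authorship ..........
After op 3 (delete): buffer="syzxirsj" (len 8), cursors c1@0 c2@0 c4@0 c3@1, authorship ........
After op 4 (insert('q')): buffer="qqqsqyzxirsj" (len 12), cursors c1@3 c2@3 c4@3 c3@5, authorship 124.3.......
After op 5 (move_left): buffer="qqqsqyzxirsj" (len 12), cursors c1@2 c2@2 c4@2 c3@4, authorship 124.3.......
Authorship (.=original, N=cursor N): 1 2 4 . 3 . . . . . . .
Index 1: author = 2

Answer: cursor 2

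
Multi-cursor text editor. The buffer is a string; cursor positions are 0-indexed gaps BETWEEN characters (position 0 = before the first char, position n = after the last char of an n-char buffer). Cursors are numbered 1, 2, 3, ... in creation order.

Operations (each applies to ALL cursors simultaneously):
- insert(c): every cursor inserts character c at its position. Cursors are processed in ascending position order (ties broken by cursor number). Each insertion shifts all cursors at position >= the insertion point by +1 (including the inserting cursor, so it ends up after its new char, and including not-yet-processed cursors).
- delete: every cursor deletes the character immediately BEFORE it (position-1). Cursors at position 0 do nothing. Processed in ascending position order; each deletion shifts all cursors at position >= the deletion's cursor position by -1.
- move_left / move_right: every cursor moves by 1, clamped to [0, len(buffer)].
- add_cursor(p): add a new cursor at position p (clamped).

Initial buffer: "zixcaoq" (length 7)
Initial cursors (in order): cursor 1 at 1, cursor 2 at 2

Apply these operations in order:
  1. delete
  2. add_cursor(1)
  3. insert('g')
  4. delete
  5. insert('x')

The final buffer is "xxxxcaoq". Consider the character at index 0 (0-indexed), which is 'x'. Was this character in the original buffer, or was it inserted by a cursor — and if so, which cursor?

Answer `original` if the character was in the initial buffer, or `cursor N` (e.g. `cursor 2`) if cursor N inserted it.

Answer: cursor 1

Derivation:
After op 1 (delete): buffer="xcaoq" (len 5), cursors c1@0 c2@0, authorship .....
After op 2 (add_cursor(1)): buffer="xcaoq" (len 5), cursors c1@0 c2@0 c3@1, authorship .....
After op 3 (insert('g')): buffer="ggxgcaoq" (len 8), cursors c1@2 c2@2 c3@4, authorship 12.3....
After op 4 (delete): buffer="xcaoq" (len 5), cursors c1@0 c2@0 c3@1, authorship .....
After op 5 (insert('x')): buffer="xxxxcaoq" (len 8), cursors c1@2 c2@2 c3@4, authorship 12.3....
Authorship (.=original, N=cursor N): 1 2 . 3 . . . .
Index 0: author = 1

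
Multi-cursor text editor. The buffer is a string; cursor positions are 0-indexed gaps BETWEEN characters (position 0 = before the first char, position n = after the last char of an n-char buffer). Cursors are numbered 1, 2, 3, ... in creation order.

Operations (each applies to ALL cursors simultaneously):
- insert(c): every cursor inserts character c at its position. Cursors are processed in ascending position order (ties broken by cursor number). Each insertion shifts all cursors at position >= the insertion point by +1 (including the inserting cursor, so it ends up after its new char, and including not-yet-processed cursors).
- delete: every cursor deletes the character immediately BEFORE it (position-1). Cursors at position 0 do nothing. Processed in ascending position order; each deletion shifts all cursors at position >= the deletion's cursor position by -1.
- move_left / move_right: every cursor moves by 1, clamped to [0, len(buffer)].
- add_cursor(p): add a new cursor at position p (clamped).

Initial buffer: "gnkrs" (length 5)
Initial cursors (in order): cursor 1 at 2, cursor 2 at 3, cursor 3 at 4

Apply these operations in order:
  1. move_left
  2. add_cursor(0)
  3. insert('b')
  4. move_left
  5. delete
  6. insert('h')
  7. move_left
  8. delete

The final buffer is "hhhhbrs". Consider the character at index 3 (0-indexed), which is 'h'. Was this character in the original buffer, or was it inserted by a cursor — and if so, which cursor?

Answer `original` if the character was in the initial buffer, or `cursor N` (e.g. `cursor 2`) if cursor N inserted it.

Answer: cursor 3

Derivation:
After op 1 (move_left): buffer="gnkrs" (len 5), cursors c1@1 c2@2 c3@3, authorship .....
After op 2 (add_cursor(0)): buffer="gnkrs" (len 5), cursors c4@0 c1@1 c2@2 c3@3, authorship .....
After op 3 (insert('b')): buffer="bgbnbkbrs" (len 9), cursors c4@1 c1@3 c2@5 c3@7, authorship 4.1.2.3..
After op 4 (move_left): buffer="bgbnbkbrs" (len 9), cursors c4@0 c1@2 c2@4 c3@6, authorship 4.1.2.3..
After op 5 (delete): buffer="bbbbrs" (len 6), cursors c4@0 c1@1 c2@2 c3@3, authorship 4123..
After op 6 (insert('h')): buffer="hbhbhbhbrs" (len 10), cursors c4@1 c1@3 c2@5 c3@7, authorship 44112233..
After op 7 (move_left): buffer="hbhbhbhbrs" (len 10), cursors c4@0 c1@2 c2@4 c3@6, authorship 44112233..
After op 8 (delete): buffer="hhhhbrs" (len 7), cursors c4@0 c1@1 c2@2 c3@3, authorship 41233..
Authorship (.=original, N=cursor N): 4 1 2 3 3 . .
Index 3: author = 3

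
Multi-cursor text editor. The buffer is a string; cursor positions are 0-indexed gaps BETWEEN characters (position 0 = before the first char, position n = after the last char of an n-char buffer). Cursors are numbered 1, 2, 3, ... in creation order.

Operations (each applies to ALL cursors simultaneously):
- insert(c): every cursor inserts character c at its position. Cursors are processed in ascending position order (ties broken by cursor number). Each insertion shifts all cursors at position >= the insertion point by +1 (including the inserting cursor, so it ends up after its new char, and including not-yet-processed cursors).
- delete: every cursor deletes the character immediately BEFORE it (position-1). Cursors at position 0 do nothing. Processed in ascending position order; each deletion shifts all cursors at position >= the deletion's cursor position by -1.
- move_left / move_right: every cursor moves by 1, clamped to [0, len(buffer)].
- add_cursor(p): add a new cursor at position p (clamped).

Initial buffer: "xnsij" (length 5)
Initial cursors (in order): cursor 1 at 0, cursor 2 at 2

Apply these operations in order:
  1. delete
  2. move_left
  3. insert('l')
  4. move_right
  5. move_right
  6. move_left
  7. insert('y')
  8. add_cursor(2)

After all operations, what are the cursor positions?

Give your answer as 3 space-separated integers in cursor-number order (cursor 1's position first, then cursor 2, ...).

After op 1 (delete): buffer="xsij" (len 4), cursors c1@0 c2@1, authorship ....
After op 2 (move_left): buffer="xsij" (len 4), cursors c1@0 c2@0, authorship ....
After op 3 (insert('l')): buffer="llxsij" (len 6), cursors c1@2 c2@2, authorship 12....
After op 4 (move_right): buffer="llxsij" (len 6), cursors c1@3 c2@3, authorship 12....
After op 5 (move_right): buffer="llxsij" (len 6), cursors c1@4 c2@4, authorship 12....
After op 6 (move_left): buffer="llxsij" (len 6), cursors c1@3 c2@3, authorship 12....
After op 7 (insert('y')): buffer="llxyysij" (len 8), cursors c1@5 c2@5, authorship 12.12...
After op 8 (add_cursor(2)): buffer="llxyysij" (len 8), cursors c3@2 c1@5 c2@5, authorship 12.12...

Answer: 5 5 2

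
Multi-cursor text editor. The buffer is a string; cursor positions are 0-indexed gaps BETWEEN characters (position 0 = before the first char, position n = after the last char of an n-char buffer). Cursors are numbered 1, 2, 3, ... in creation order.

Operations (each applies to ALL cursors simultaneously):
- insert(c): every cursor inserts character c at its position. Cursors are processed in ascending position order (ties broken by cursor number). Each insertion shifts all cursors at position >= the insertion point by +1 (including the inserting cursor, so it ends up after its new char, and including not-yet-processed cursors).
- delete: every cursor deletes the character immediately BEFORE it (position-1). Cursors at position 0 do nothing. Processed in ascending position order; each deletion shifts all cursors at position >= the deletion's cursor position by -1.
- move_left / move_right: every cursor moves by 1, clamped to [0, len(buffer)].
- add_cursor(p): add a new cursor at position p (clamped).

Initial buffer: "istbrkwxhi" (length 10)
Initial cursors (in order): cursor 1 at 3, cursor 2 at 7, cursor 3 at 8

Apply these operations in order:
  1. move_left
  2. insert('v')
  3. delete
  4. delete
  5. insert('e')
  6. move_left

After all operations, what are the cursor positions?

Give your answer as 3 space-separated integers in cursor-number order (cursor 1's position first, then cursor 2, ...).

After op 1 (move_left): buffer="istbrkwxhi" (len 10), cursors c1@2 c2@6 c3@7, authorship ..........
After op 2 (insert('v')): buffer="isvtbrkvwvxhi" (len 13), cursors c1@3 c2@8 c3@10, authorship ..1....2.3...
After op 3 (delete): buffer="istbrkwxhi" (len 10), cursors c1@2 c2@6 c3@7, authorship ..........
After op 4 (delete): buffer="itbrxhi" (len 7), cursors c1@1 c2@4 c3@4, authorship .......
After op 5 (insert('e')): buffer="ietbreexhi" (len 10), cursors c1@2 c2@7 c3@7, authorship .1...23...
After op 6 (move_left): buffer="ietbreexhi" (len 10), cursors c1@1 c2@6 c3@6, authorship .1...23...

Answer: 1 6 6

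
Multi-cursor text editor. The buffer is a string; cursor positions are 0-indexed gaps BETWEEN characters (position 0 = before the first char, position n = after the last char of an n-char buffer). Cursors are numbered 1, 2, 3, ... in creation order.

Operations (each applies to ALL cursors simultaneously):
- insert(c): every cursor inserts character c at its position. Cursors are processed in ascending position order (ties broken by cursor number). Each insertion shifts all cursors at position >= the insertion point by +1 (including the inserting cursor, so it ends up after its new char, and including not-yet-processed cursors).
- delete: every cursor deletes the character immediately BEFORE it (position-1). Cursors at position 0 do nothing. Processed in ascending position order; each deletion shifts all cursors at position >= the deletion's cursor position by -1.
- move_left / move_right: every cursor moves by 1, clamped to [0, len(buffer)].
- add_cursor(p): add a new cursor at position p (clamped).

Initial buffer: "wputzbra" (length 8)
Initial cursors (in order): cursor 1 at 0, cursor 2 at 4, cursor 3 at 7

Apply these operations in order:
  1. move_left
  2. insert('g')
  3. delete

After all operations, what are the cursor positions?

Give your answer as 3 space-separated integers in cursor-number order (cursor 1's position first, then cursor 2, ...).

After op 1 (move_left): buffer="wputzbra" (len 8), cursors c1@0 c2@3 c3@6, authorship ........
After op 2 (insert('g')): buffer="gwpugtzbgra" (len 11), cursors c1@1 c2@5 c3@9, authorship 1...2...3..
After op 3 (delete): buffer="wputzbra" (len 8), cursors c1@0 c2@3 c3@6, authorship ........

Answer: 0 3 6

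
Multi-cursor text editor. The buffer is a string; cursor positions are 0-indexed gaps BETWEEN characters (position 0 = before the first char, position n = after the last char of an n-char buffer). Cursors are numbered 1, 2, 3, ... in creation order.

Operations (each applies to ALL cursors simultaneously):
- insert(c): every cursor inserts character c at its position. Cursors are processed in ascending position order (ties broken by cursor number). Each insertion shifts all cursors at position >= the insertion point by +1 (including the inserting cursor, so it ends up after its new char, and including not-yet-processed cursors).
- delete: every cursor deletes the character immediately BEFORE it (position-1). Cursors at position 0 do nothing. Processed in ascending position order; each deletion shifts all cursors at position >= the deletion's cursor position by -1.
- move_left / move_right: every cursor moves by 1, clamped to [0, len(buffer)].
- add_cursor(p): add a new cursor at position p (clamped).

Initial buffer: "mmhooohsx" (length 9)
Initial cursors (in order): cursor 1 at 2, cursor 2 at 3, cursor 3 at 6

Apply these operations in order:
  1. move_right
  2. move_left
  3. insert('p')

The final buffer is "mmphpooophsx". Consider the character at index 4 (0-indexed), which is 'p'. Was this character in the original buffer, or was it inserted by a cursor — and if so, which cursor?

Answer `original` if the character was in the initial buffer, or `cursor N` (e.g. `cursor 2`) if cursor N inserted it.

After op 1 (move_right): buffer="mmhooohsx" (len 9), cursors c1@3 c2@4 c3@7, authorship .........
After op 2 (move_left): buffer="mmhooohsx" (len 9), cursors c1@2 c2@3 c3@6, authorship .........
After op 3 (insert('p')): buffer="mmphpooophsx" (len 12), cursors c1@3 c2@5 c3@9, authorship ..1.2...3...
Authorship (.=original, N=cursor N): . . 1 . 2 . . . 3 . . .
Index 4: author = 2

Answer: cursor 2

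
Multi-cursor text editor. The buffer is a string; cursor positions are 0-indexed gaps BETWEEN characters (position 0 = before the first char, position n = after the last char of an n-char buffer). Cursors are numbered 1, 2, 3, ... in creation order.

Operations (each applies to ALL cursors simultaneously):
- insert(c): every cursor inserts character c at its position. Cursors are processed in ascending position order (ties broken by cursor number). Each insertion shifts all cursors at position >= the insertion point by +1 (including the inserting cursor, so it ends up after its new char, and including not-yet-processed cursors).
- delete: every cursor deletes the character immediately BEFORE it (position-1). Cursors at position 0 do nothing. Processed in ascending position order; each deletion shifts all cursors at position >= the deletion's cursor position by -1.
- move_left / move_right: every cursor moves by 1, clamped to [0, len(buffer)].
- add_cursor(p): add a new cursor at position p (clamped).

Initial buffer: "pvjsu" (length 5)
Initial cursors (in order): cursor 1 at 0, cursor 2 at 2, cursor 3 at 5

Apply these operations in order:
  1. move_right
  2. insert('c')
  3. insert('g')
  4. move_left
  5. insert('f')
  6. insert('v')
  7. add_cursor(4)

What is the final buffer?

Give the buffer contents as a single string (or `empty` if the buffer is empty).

After op 1 (move_right): buffer="pvjsu" (len 5), cursors c1@1 c2@3 c3@5, authorship .....
After op 2 (insert('c')): buffer="pcvjcsuc" (len 8), cursors c1@2 c2@5 c3@8, authorship .1..2..3
After op 3 (insert('g')): buffer="pcgvjcgsucg" (len 11), cursors c1@3 c2@7 c3@11, authorship .11..22..33
After op 4 (move_left): buffer="pcgvjcgsucg" (len 11), cursors c1@2 c2@6 c3@10, authorship .11..22..33
After op 5 (insert('f')): buffer="pcfgvjcfgsucfg" (len 14), cursors c1@3 c2@8 c3@13, authorship .111..222..333
After op 6 (insert('v')): buffer="pcfvgvjcfvgsucfvg" (len 17), cursors c1@4 c2@10 c3@16, authorship .1111..2222..3333
After op 7 (add_cursor(4)): buffer="pcfvgvjcfvgsucfvg" (len 17), cursors c1@4 c4@4 c2@10 c3@16, authorship .1111..2222..3333

Answer: pcfvgvjcfvgsucfvg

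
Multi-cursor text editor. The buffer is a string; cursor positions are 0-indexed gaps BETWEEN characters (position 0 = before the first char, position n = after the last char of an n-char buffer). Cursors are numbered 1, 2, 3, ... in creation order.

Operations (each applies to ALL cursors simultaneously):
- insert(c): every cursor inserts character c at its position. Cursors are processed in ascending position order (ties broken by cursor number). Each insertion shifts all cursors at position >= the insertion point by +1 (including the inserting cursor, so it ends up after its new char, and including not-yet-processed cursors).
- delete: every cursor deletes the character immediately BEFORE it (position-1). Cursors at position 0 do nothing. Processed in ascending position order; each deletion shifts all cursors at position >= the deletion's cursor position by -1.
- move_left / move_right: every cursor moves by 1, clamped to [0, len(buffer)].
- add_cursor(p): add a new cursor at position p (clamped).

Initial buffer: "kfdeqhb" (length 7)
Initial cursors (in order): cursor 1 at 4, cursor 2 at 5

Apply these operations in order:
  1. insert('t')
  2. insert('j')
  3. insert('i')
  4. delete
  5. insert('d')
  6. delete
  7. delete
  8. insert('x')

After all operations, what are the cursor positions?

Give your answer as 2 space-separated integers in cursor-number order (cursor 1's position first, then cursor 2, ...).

After op 1 (insert('t')): buffer="kfdetqthb" (len 9), cursors c1@5 c2@7, authorship ....1.2..
After op 2 (insert('j')): buffer="kfdetjqtjhb" (len 11), cursors c1@6 c2@9, authorship ....11.22..
After op 3 (insert('i')): buffer="kfdetjiqtjihb" (len 13), cursors c1@7 c2@11, authorship ....111.222..
After op 4 (delete): buffer="kfdetjqtjhb" (len 11), cursors c1@6 c2@9, authorship ....11.22..
After op 5 (insert('d')): buffer="kfdetjdqtjdhb" (len 13), cursors c1@7 c2@11, authorship ....111.222..
After op 6 (delete): buffer="kfdetjqtjhb" (len 11), cursors c1@6 c2@9, authorship ....11.22..
After op 7 (delete): buffer="kfdetqthb" (len 9), cursors c1@5 c2@7, authorship ....1.2..
After op 8 (insert('x')): buffer="kfdetxqtxhb" (len 11), cursors c1@6 c2@9, authorship ....11.22..

Answer: 6 9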